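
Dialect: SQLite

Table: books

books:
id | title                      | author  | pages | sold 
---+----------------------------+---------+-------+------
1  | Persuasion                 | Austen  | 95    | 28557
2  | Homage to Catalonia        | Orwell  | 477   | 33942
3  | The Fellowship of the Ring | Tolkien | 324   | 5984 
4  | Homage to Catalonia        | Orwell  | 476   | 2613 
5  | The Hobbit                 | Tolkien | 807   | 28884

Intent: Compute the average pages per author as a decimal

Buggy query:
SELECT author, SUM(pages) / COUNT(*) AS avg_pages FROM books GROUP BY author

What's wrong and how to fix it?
Bug: SUM(pages) and COUNT(*) are both integers; the division truncates the fractional part

Fix: Cast one side to REAL so the division keeps the fractional part

Corrected query:
SELECT author, SUM(pages) * 1.0 / COUNT(*) AS avg_pages FROM books GROUP BY author

Result:
author  | avg_pages
--------+----------
Austen  | 95       
Orwell  | 476.5    
Tolkien | 565.5    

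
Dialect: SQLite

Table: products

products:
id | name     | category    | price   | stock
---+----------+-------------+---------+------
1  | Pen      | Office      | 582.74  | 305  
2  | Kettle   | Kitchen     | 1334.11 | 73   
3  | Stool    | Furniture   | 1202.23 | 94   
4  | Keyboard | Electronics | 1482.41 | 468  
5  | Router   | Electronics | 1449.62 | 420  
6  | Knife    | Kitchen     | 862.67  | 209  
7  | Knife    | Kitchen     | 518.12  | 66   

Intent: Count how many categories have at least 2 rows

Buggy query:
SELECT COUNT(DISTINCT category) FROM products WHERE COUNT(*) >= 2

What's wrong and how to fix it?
Bug: WHERE filters individual rows, not groups, so a group-level COUNT is invalid there

Fix: Group first with HAVING COUNT(*) >= 2, then COUNT the resulting groups

Corrected query:
SELECT COUNT(*) FROM (SELECT category FROM products GROUP BY category HAVING COUNT(*) >= 2)

Result:
COUNT(*)
--------
2       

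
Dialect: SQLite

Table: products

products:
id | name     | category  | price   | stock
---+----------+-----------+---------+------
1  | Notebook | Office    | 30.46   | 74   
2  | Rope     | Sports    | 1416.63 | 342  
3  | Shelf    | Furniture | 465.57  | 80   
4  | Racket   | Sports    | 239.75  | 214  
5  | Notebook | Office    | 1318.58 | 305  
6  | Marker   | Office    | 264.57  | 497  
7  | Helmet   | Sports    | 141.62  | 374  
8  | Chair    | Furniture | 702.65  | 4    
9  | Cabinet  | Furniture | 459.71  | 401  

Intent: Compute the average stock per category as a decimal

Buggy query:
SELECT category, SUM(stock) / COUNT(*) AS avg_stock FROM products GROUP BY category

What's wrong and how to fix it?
Bug: Both operands are integers, so '/' performs integer division and truncates

Fix: Cast one side to REAL so the division keeps the fractional part

Corrected query:
SELECT category, SUM(stock) * 1.0 / COUNT(*) AS avg_stock FROM products GROUP BY category

Result:
category  | avg_stock 
----------+-----------
Furniture | 161.666667
Office    | 292       
Sports    | 310       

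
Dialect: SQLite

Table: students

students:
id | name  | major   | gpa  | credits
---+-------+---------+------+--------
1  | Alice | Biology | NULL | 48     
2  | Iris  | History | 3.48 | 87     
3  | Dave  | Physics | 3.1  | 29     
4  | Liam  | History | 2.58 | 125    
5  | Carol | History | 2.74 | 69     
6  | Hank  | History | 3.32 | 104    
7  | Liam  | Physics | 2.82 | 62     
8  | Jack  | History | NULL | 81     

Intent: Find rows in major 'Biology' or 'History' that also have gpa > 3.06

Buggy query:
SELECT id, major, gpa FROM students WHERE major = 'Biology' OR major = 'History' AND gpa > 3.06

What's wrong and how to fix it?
Bug: Without parentheses, AND is evaluated before OR, so the gpa filter only applies to the 'History' branch

Fix: Group the OR with parentheses (or use IN), then AND the threshold

Corrected query:
SELECT id, major, gpa FROM students WHERE (major = 'Biology' OR major = 'History') AND gpa > 3.06

Result:
id | major   | gpa 
---+---------+-----
2  | History | 3.48
6  | History | 3.32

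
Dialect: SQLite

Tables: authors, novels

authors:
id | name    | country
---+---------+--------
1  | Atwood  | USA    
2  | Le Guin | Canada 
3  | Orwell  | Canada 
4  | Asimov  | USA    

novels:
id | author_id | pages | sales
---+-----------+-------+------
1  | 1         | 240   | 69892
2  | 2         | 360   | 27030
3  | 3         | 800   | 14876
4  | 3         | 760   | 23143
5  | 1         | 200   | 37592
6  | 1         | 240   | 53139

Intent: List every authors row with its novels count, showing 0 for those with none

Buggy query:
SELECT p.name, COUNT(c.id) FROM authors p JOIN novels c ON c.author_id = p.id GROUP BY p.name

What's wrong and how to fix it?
Bug: An inner join excludes parents with zero children

Fix: Switch to LEFT JOIN to retain unmatched parent rows

Corrected query:
SELECT p.name, COUNT(c.id) FROM authors p LEFT JOIN novels c ON c.author_id = p.id GROUP BY p.name

Result:
name    | COUNT(c.id)
--------+------------
Asimov  | 0          
Atwood  | 3          
Le Guin | 1          
Orwell  | 2          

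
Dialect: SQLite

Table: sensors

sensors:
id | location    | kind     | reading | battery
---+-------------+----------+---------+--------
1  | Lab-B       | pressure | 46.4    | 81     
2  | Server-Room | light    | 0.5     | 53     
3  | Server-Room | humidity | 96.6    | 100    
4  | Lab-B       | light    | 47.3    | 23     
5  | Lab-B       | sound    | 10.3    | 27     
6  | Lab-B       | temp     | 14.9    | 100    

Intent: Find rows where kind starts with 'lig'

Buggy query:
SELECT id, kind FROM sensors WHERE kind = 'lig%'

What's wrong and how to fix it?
Bug: Wildcards only work with LIKE; '=' treats '%' as a literal character

Fix: Replace '=' with LIKE so 'lig%' is treated as a pattern

Corrected query:
SELECT id, kind FROM sensors WHERE kind LIKE 'lig%'

Result:
id | kind 
---+------
2  | light
4  | light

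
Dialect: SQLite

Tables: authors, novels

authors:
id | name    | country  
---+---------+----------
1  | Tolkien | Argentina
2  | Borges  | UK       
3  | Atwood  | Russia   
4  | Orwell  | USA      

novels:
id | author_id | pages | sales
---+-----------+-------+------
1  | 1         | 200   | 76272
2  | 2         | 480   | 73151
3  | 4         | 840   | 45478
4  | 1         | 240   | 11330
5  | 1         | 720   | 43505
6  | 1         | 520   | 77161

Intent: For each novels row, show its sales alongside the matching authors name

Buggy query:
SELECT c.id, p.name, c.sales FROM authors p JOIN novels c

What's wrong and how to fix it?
Bug: JOIN with no ON clause produces a cartesian product; every novels row pairs with every authors row

Fix: Specify the join condition linking the foreign key to the parent id

Corrected query:
SELECT c.id, p.name, c.sales FROM authors p JOIN novels c ON c.author_id = p.id

Result:
id | name    | sales
---+---------+------
1  | Tolkien | 76272
2  | Borges  | 73151
3  | Orwell  | 45478
4  | Tolkien | 11330
5  | Tolkien | 43505
6  | Tolkien | 77161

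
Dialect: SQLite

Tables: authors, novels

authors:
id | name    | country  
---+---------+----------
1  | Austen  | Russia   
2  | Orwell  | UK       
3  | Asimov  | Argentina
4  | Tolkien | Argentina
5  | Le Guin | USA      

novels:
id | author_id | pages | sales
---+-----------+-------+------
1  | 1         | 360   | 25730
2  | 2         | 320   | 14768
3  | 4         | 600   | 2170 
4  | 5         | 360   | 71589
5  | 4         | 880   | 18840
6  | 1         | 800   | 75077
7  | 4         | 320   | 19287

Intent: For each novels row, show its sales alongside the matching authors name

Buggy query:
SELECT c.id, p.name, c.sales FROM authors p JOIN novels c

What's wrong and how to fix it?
Bug: Missing join condition: each novels row is matched to all authors rows instead of just its own

Fix: Specify the join condition linking the foreign key to the parent id

Corrected query:
SELECT c.id, p.name, c.sales FROM authors p JOIN novels c ON c.author_id = p.id

Result:
id | name    | sales
---+---------+------
1  | Austen  | 25730
2  | Orwell  | 14768
3  | Tolkien | 2170 
4  | Le Guin | 71589
5  | Tolkien | 18840
6  | Austen  | 75077
7  | Tolkien | 19287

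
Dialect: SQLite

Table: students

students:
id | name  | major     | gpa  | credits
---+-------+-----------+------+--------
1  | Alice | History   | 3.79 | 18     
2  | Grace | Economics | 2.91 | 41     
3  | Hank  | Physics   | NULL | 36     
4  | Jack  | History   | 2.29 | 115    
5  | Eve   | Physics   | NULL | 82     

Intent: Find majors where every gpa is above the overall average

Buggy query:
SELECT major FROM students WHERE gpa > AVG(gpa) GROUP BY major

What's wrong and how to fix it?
Bug: WHERE evaluates per row before aggregation, so AVG() is unavailable

Fix: Use a subquery for AVG and a HAVING MIN(...) filter so the condition holds for every row in the group

Corrected query:
SELECT major FROM students GROUP BY major HAVING MIN(gpa) > (SELECT AVG(gpa) FROM students)

Result:
(no rows)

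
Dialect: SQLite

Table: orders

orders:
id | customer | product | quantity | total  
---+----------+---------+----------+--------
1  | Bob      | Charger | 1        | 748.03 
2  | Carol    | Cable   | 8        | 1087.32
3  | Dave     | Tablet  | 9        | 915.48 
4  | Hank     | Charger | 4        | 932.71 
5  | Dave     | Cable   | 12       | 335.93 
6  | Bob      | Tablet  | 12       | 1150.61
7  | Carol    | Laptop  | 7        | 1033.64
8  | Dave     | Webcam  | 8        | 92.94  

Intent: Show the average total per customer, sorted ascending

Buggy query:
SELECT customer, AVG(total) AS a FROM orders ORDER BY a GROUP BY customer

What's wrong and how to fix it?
Bug: ORDER BY appears before GROUP BY; SQL clause order requires GROUP BY first

Fix: Move ORDER BY to the end, after GROUP BY

Corrected query:
SELECT customer, AVG(total) AS a FROM orders GROUP BY customer ORDER BY a

Result:
customer | a         
---------+-----------
Dave     | 448.116667
Hank     | 932.71    
Bob      | 949.32    
Carol    | 1060.48   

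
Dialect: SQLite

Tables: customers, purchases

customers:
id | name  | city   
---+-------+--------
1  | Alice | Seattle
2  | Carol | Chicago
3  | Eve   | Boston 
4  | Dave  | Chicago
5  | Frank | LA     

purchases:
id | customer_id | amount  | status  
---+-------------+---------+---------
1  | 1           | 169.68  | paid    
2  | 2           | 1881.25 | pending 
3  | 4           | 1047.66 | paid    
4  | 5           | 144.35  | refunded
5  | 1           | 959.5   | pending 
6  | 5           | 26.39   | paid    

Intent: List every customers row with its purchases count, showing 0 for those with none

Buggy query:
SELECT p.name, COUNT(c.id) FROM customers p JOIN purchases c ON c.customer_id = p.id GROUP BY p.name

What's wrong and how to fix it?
Bug: INNER JOIN drops customers rows that have no matching purchases rows

Fix: Switch to LEFT JOIN to retain unmatched parent rows

Corrected query:
SELECT p.name, COUNT(c.id) FROM customers p LEFT JOIN purchases c ON c.customer_id = p.id GROUP BY p.name

Result:
name  | COUNT(c.id)
------+------------
Alice | 2          
Carol | 1          
Dave  | 1          
Eve   | 0          
Frank | 2          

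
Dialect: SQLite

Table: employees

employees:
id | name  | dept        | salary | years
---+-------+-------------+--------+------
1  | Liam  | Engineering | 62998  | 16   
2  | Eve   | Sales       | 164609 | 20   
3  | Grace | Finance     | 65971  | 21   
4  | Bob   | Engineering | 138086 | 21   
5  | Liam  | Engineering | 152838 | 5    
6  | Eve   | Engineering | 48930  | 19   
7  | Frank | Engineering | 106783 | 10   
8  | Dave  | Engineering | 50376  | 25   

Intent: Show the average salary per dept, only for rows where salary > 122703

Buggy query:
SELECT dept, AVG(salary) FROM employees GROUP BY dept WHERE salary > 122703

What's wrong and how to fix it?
Bug: Row-level WHERE must come before GROUP BY in the clause order

Fix: Place WHERE between FROM and GROUP BY

Corrected query:
SELECT dept, AVG(salary) FROM employees WHERE salary > 122703 GROUP BY dept

Result:
dept        | AVG(salary)
------------+------------
Engineering | 145462     
Sales       | 164609     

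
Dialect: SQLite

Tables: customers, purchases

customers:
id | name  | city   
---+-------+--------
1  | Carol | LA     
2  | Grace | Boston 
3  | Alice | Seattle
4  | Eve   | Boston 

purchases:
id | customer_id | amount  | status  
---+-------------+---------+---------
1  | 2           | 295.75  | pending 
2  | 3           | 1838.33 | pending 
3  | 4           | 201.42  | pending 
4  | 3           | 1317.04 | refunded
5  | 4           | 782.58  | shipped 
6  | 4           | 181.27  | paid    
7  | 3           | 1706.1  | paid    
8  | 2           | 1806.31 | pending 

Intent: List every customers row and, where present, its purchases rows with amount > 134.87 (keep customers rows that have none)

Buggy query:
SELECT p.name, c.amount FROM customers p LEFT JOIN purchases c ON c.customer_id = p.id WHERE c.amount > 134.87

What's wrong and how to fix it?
Bug: Filtering c.amount in WHERE discards the NULL rows produced by LEFT JOIN, turning it into an inner join

Fix: Move the right-table condition into the ON clause so unmatched parents are kept

Corrected query:
SELECT p.name, c.amount FROM customers p LEFT JOIN purchases c ON c.customer_id = p.id AND c.amount > 134.87

Result:
name  | amount 
------+--------
Carol | NULL   
Grace | 295.75 
Grace | 1806.31
Alice | 1317.04
Alice | 1706.1 
Alice | 1838.33
Eve   | 181.27 
Eve   | 201.42 
Eve   | 782.58 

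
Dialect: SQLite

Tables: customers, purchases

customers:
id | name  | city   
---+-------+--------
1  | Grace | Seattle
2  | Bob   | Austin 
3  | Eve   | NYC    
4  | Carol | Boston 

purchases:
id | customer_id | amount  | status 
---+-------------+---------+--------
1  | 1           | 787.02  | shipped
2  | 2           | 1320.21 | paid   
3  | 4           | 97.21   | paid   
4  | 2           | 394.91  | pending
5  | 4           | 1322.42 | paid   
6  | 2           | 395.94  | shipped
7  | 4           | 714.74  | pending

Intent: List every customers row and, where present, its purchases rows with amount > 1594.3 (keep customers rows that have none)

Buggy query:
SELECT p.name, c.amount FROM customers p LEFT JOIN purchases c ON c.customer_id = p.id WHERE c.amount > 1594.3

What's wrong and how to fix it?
Bug: Filtering c.amount in WHERE discards the NULL rows produced by LEFT JOIN, turning it into an inner join

Fix: Move the right-table condition into the ON clause so unmatched parents are kept

Corrected query:
SELECT p.name, c.amount FROM customers p LEFT JOIN purchases c ON c.customer_id = p.id AND c.amount > 1594.3

Result:
name  | amount
------+-------
Grace | NULL  
Bob   | NULL  
Eve   | NULL  
Carol | NULL  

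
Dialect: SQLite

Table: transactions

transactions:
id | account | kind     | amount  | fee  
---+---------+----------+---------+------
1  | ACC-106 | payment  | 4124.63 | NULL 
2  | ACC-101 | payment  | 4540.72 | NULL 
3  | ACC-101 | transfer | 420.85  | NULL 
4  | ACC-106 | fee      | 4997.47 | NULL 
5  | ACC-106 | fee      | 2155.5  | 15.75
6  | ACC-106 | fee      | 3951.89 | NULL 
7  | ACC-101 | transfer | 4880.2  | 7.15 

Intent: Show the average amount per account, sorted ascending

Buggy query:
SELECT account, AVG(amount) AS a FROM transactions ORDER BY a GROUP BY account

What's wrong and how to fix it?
Bug: GROUP BY must precede ORDER BY

Fix: Reorder: SELECT … FROM … GROUP BY … ORDER BY …

Corrected query:
SELECT account, AVG(amount) AS a FROM transactions GROUP BY account ORDER BY a

Result:
account | a        
--------+----------
ACC-101 | 3280.59  
ACC-106 | 3807.3725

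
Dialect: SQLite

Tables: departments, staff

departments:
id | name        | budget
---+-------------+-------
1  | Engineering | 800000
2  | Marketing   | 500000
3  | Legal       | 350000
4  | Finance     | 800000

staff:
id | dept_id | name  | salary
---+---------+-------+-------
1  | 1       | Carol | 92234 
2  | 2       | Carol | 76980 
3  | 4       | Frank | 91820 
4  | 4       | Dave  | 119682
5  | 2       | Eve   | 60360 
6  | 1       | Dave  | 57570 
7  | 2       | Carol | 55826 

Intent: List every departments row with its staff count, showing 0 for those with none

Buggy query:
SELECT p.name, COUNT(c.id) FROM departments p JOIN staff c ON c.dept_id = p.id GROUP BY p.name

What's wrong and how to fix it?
Bug: An inner join excludes parents with zero children

Fix: Switch to LEFT JOIN to retain unmatched parent rows

Corrected query:
SELECT p.name, COUNT(c.id) FROM departments p LEFT JOIN staff c ON c.dept_id = p.id GROUP BY p.name

Result:
name        | COUNT(c.id)
------------+------------
Engineering | 2          
Finance     | 2          
Legal       | 0          
Marketing   | 3          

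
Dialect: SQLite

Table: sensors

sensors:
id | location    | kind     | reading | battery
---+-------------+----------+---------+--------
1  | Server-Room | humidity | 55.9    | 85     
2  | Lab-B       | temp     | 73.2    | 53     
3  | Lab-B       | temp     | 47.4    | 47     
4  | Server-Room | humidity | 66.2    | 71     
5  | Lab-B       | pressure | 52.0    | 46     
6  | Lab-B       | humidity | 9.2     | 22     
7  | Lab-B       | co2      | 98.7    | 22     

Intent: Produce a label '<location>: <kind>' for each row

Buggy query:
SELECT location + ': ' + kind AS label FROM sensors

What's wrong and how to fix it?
Bug: SQLite uses || for string concatenation; + coerces text to numbers (yielding 0)

Fix: Use the || operator for string concatenation

Corrected query:
SELECT location || ': ' || kind AS label FROM sensors

Result:
label                
---------------------
Server-Room: humidity
Lab-B: temp          
Lab-B: temp          
Server-Room: humidity
Lab-B: pressure      
Lab-B: humidity      
Lab-B: co2           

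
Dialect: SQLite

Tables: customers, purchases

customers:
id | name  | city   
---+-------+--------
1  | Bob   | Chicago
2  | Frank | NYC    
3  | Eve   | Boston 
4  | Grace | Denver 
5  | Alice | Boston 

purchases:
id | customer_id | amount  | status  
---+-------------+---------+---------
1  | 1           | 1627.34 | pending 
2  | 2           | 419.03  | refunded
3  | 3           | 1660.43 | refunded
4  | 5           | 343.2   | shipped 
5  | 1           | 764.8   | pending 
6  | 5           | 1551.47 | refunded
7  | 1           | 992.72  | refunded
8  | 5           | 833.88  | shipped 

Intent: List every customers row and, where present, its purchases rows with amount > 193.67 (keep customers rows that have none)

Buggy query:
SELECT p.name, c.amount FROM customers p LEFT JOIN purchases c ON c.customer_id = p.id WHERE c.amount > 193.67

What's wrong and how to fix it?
Bug: Filtering c.amount in WHERE discards the NULL rows produced by LEFT JOIN, turning it into an inner join

Fix: Move the right-table condition into the ON clause so unmatched parents are kept

Corrected query:
SELECT p.name, c.amount FROM customers p LEFT JOIN purchases c ON c.customer_id = p.id AND c.amount > 193.67

Result:
name  | amount 
------+--------
Bob   | 764.8  
Bob   | 992.72 
Bob   | 1627.34
Frank | 419.03 
Eve   | 1660.43
Grace | NULL   
Alice | 343.2  
Alice | 833.88 
Alice | 1551.47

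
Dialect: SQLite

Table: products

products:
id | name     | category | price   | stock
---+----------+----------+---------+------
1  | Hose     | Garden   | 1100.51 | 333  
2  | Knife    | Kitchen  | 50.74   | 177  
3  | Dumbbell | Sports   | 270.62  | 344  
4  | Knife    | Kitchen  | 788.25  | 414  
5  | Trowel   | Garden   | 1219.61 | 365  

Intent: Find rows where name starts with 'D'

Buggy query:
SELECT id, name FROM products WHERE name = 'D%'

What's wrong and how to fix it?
Bug: Wildcards only work with LIKE; '=' treats '%' as a literal character

Fix: Use LIKE for wildcard pattern matching

Corrected query:
SELECT id, name FROM products WHERE name LIKE 'D%'

Result:
id | name    
---+---------
3  | Dumbbell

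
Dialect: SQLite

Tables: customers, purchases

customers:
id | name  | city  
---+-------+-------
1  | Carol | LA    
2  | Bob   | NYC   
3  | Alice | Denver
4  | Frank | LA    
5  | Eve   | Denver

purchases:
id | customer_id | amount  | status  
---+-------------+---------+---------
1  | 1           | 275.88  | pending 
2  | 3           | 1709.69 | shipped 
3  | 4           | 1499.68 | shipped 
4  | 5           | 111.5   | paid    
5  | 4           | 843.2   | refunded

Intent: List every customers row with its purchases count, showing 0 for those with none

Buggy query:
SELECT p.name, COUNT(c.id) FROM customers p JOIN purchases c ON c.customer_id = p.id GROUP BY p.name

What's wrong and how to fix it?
Bug: INNER JOIN drops customers rows that have no matching purchases rows

Fix: Use LEFT JOIN so parents without children still appear (COUNT(c.id) gives 0)

Corrected query:
SELECT p.name, COUNT(c.id) FROM customers p LEFT JOIN purchases c ON c.customer_id = p.id GROUP BY p.name

Result:
name  | COUNT(c.id)
------+------------
Alice | 1          
Bob   | 0          
Carol | 1          
Eve   | 1          
Frank | 2          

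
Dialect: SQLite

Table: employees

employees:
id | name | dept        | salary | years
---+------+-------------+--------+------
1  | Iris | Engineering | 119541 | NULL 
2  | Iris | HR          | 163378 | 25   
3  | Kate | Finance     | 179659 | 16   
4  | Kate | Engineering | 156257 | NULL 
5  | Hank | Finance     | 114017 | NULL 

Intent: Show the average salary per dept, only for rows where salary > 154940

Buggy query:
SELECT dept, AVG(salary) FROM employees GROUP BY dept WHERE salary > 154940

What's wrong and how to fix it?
Bug: WHERE cannot follow GROUP BY

Fix: Move the WHERE clause before GROUP BY

Corrected query:
SELECT dept, AVG(salary) FROM employees WHERE salary > 154940 GROUP BY dept

Result:
dept        | AVG(salary)
------------+------------
Engineering | 156257     
Finance     | 179659     
HR          | 163378     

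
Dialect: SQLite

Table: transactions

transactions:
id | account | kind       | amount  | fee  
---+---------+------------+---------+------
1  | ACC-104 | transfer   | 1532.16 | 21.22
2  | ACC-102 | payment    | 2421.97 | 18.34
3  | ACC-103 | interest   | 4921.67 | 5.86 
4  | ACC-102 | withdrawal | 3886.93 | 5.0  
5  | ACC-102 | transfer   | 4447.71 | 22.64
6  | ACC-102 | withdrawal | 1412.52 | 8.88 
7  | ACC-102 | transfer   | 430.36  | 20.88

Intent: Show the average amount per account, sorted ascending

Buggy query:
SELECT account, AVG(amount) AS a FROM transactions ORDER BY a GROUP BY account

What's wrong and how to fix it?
Bug: ORDER BY appears before GROUP BY; SQL clause order requires GROUP BY first

Fix: Reorder: SELECT … FROM … GROUP BY … ORDER BY …

Corrected query:
SELECT account, AVG(amount) AS a FROM transactions GROUP BY account ORDER BY a

Result:
account | a       
--------+---------
ACC-104 | 1532.16 
ACC-102 | 2519.898
ACC-103 | 4921.67 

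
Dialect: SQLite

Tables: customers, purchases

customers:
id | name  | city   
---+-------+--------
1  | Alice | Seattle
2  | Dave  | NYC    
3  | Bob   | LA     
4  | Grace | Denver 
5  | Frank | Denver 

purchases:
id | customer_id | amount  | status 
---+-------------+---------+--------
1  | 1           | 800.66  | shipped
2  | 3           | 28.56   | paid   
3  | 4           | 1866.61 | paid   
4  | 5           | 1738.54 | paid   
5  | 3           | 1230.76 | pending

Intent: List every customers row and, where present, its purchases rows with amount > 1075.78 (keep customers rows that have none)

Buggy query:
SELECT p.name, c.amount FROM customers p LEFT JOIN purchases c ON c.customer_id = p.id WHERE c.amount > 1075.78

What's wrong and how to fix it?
Bug: A WHERE condition on the right-hand table after LEFT JOIN drops unmatched parents

Fix: Move the right-table condition into the ON clause so unmatched parents are kept

Corrected query:
SELECT p.name, c.amount FROM customers p LEFT JOIN purchases c ON c.customer_id = p.id AND c.amount > 1075.78

Result:
name  | amount 
------+--------
Alice | NULL   
Dave  | NULL   
Bob   | 1230.76
Grace | 1866.61
Frank | 1738.54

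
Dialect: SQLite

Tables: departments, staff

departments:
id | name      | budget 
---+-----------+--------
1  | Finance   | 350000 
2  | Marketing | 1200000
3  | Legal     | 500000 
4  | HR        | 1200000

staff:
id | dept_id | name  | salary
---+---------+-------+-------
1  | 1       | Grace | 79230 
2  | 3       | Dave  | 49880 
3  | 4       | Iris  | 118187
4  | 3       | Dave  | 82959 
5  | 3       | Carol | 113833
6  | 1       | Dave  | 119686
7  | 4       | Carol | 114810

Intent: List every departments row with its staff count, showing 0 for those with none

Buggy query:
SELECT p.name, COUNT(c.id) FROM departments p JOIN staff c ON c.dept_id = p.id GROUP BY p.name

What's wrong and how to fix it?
Bug: An inner join excludes parents with zero children

Fix: Switch to LEFT JOIN to retain unmatched parent rows

Corrected query:
SELECT p.name, COUNT(c.id) FROM departments p LEFT JOIN staff c ON c.dept_id = p.id GROUP BY p.name

Result:
name      | COUNT(c.id)
----------+------------
Finance   | 2          
HR        | 2          
Legal     | 3          
Marketing | 0          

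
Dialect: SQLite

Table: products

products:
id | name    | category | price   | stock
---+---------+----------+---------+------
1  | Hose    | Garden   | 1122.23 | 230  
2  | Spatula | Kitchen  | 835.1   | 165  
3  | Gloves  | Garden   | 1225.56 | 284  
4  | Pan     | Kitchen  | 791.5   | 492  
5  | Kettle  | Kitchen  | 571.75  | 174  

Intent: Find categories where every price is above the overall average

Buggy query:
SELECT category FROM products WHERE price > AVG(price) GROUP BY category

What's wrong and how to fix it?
Bug: WHERE evaluates per row before aggregation, so AVG() is unavailable

Fix: Compute the overall average in a scalar subquery and compare each group's MIN against it in HAVING

Corrected query:
SELECT category FROM products GROUP BY category HAVING MIN(price) > (SELECT AVG(price) FROM products)

Result:
category
--------
Garden  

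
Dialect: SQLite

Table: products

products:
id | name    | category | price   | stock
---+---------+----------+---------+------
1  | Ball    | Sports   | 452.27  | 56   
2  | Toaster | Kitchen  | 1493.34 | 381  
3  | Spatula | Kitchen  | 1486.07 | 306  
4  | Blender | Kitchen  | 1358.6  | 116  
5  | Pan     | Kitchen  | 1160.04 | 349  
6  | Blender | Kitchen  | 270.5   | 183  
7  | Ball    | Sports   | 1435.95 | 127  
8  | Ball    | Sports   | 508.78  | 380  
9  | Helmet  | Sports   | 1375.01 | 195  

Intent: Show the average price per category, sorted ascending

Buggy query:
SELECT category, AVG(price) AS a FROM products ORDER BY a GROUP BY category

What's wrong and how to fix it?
Bug: GROUP BY must precede ORDER BY

Fix: Reorder: SELECT … FROM … GROUP BY … ORDER BY …

Corrected query:
SELECT category, AVG(price) AS a FROM products GROUP BY category ORDER BY a

Result:
category | a       
---------+---------
Sports   | 943.0025
Kitchen  | 1153.71 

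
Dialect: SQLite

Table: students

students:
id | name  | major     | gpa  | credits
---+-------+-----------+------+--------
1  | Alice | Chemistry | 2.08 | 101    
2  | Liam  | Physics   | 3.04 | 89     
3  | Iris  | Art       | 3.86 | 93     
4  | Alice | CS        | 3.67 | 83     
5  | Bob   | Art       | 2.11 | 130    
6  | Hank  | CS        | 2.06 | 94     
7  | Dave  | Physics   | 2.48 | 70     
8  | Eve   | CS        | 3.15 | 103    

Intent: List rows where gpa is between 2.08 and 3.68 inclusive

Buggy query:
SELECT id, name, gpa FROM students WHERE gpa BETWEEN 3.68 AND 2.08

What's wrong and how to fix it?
Bug: The bounds are reversed; BETWEEN a AND b requires a <= b to match anything

Fix: Write BETWEEN 2.08 AND 3.68

Corrected query:
SELECT id, name, gpa FROM students WHERE gpa BETWEEN 2.08 AND 3.68

Result:
id | name  | gpa 
---+-------+-----
1  | Alice | 2.08
2  | Liam  | 3.04
4  | Alice | 3.67
5  | Bob   | 2.11
7  | Dave  | 2.48
8  | Eve   | 3.15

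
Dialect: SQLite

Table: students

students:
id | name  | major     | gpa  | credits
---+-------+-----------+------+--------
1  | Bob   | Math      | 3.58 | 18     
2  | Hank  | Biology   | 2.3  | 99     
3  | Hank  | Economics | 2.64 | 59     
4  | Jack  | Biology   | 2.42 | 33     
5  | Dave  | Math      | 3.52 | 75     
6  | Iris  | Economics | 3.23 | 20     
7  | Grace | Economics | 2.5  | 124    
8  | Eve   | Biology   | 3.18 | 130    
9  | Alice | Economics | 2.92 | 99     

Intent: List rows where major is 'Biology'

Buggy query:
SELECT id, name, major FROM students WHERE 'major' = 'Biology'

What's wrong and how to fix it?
Bug: 'major' in single quotes is a string literal, not the column; the comparison is literal-vs-literal and never true

Fix: Remove the quotes around the column name (or use double quotes for an identifier)

Corrected query:
SELECT id, name, major FROM students WHERE major = 'Biology'

Result:
id | name | major  
---+------+--------
2  | Hank | Biology
4  | Jack | Biology
8  | Eve  | Biology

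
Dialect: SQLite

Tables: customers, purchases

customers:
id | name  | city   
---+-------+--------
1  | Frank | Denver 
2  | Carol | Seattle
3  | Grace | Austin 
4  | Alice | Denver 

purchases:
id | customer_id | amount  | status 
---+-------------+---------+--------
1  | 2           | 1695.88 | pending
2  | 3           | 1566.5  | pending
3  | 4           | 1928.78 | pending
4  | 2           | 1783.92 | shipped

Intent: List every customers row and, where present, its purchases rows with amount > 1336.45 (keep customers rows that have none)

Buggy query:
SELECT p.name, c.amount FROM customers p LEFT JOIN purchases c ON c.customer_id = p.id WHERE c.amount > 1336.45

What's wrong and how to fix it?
Bug: A WHERE condition on the right-hand table after LEFT JOIN drops unmatched parents

Fix: Move the right-table condition into the ON clause so unmatched parents are kept

Corrected query:
SELECT p.name, c.amount FROM customers p LEFT JOIN purchases c ON c.customer_id = p.id AND c.amount > 1336.45

Result:
name  | amount 
------+--------
Frank | NULL   
Carol | 1695.88
Carol | 1783.92
Grace | 1566.5 
Alice | 1928.78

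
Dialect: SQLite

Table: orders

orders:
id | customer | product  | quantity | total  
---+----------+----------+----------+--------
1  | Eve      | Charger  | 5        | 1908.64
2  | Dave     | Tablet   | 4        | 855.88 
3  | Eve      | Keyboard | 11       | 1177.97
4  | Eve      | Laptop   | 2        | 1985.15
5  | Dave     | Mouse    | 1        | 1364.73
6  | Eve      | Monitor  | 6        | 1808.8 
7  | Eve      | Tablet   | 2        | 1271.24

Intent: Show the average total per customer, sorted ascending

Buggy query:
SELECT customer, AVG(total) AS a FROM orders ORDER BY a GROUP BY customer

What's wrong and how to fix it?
Bug: ORDER BY appears before GROUP BY; SQL clause order requires GROUP BY first

Fix: Move ORDER BY to the end, after GROUP BY

Corrected query:
SELECT customer, AVG(total) AS a FROM orders GROUP BY customer ORDER BY a

Result:
customer | a       
---------+---------
Dave     | 1110.305
Eve      | 1630.36 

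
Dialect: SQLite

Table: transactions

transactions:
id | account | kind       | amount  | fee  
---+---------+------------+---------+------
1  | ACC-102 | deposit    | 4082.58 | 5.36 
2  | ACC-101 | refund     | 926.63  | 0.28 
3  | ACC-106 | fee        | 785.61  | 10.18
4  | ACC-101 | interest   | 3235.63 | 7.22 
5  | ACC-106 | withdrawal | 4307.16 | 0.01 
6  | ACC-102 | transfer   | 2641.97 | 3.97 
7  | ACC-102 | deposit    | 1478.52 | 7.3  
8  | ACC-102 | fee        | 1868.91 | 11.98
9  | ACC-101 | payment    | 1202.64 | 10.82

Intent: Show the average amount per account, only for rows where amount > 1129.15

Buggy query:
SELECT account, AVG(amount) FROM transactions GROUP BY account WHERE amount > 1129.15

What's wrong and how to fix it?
Bug: WHERE cannot follow GROUP BY

Fix: Move the WHERE clause before GROUP BY

Corrected query:
SELECT account, AVG(amount) FROM transactions WHERE amount > 1129.15 GROUP BY account

Result:
account | AVG(amount)
--------+------------
ACC-101 | 2219.135   
ACC-102 | 2517.995   
ACC-106 | 4307.16    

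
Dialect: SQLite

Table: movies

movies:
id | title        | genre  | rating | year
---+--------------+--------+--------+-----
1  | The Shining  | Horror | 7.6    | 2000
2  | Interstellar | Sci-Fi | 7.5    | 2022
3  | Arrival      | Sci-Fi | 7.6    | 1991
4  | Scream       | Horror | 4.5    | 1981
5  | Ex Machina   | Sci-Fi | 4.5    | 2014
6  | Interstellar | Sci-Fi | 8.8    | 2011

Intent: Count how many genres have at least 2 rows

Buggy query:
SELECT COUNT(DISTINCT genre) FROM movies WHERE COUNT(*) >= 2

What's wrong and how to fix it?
Bug: COUNT(*) cannot appear in WHERE; the per-group count doesn't exist yet

Fix: Group first with HAVING COUNT(*) >= 2, then COUNT the resulting groups

Corrected query:
SELECT COUNT(*) FROM (SELECT genre FROM movies GROUP BY genre HAVING COUNT(*) >= 2)

Result:
COUNT(*)
--------
2       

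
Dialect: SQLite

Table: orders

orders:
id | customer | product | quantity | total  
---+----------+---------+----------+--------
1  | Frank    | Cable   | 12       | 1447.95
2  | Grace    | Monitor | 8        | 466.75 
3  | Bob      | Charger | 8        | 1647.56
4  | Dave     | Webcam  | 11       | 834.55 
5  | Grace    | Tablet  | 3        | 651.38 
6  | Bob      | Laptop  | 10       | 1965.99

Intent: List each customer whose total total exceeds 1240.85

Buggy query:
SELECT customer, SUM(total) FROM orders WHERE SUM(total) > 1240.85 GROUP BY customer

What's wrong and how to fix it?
Bug: WHERE runs before GROUP BY, so aggregates aren't available there

Fix: Move the aggregate condition to a HAVING clause

Corrected query:
SELECT customer, SUM(total) FROM orders GROUP BY customer HAVING SUM(total) > 1240.85

Result:
customer | SUM(total)
---------+-----------
Bob      | 3613.55   
Frank    | 1447.95   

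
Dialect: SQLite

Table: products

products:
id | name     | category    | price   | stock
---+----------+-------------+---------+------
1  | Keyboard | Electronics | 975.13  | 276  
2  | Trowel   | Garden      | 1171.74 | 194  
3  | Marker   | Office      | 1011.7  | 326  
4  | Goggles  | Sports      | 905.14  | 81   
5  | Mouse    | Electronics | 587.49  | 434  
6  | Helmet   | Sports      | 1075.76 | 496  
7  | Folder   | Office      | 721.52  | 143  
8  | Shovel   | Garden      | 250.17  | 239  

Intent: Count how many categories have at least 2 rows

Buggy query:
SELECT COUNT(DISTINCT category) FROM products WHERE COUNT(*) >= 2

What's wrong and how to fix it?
Bug: COUNT(*) cannot appear in WHERE; the per-group count doesn't exist yet

Fix: Group first with HAVING COUNT(*) >= 2, then COUNT the resulting groups

Corrected query:
SELECT COUNT(*) FROM (SELECT category FROM products GROUP BY category HAVING COUNT(*) >= 2)

Result:
COUNT(*)
--------
4       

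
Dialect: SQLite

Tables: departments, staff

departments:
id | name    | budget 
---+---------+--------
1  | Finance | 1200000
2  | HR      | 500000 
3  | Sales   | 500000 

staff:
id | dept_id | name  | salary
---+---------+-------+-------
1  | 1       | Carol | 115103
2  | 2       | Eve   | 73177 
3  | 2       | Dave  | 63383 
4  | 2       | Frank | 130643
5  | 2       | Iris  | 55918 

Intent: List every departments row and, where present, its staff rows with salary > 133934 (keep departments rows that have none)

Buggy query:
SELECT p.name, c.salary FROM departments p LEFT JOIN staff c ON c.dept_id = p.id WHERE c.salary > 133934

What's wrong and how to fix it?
Bug: A WHERE condition on the right-hand table after LEFT JOIN drops unmatched parents

Fix: Put 'c.salary > 133934' in the JOIN's ON clause instead of WHERE

Corrected query:
SELECT p.name, c.salary FROM departments p LEFT JOIN staff c ON c.dept_id = p.id AND c.salary > 133934

Result:
name    | salary
--------+-------
Finance | NULL  
HR      | NULL  
Sales   | NULL  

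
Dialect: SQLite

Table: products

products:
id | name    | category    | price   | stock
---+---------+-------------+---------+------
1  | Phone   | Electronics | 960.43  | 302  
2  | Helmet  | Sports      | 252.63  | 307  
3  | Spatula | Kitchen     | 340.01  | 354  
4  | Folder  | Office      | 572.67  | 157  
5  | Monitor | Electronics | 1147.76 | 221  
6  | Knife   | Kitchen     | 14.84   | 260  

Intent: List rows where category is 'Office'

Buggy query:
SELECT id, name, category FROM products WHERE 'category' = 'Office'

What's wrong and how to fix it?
Bug: 'category' in single quotes is a string literal, not the column; the comparison is literal-vs-literal and never true

Fix: Remove the quotes around the column name (or use double quotes for an identifier)

Corrected query:
SELECT id, name, category FROM products WHERE category = 'Office'

Result:
id | name   | category
---+--------+---------
4  | Folder | Office  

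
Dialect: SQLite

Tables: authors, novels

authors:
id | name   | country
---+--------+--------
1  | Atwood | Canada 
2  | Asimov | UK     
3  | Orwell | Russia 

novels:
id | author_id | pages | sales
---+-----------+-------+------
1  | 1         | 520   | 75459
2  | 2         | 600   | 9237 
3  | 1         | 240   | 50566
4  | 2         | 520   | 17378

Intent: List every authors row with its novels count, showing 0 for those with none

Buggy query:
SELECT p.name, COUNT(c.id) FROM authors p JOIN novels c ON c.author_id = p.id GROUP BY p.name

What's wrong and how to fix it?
Bug: An inner join excludes parents with zero children

Fix: Use LEFT JOIN so parents without children still appear (COUNT(c.id) gives 0)

Corrected query:
SELECT p.name, COUNT(c.id) FROM authors p LEFT JOIN novels c ON c.author_id = p.id GROUP BY p.name

Result:
name   | COUNT(c.id)
-------+------------
Asimov | 2          
Atwood | 2          
Orwell | 0          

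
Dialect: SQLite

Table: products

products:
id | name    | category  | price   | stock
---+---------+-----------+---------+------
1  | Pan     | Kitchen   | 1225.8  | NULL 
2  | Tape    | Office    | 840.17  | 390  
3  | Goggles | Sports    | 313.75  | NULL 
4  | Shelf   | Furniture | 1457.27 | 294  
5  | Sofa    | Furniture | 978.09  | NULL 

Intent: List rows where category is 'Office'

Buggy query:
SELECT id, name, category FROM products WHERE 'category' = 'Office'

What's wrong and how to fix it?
Bug: 'category' in single quotes is a string literal, not the column; the comparison is literal-vs-literal and never true

Fix: Reference the column as category without single quotes

Corrected query:
SELECT id, name, category FROM products WHERE category = 'Office'

Result:
id | name | category
---+------+---------
2  | Tape | Office  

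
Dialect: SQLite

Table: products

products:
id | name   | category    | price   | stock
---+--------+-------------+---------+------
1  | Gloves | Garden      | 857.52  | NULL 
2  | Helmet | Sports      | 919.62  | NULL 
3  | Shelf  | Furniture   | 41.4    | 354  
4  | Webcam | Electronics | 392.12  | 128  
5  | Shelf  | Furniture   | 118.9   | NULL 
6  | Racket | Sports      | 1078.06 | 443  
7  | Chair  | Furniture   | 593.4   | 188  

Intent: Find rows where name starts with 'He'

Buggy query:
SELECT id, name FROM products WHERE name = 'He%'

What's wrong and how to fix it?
Bug: Wildcards only work with LIKE; '=' treats '%' as a literal character

Fix: Use LIKE for wildcard pattern matching

Corrected query:
SELECT id, name FROM products WHERE name LIKE 'He%'

Result:
id | name  
---+-------
2  | Helmet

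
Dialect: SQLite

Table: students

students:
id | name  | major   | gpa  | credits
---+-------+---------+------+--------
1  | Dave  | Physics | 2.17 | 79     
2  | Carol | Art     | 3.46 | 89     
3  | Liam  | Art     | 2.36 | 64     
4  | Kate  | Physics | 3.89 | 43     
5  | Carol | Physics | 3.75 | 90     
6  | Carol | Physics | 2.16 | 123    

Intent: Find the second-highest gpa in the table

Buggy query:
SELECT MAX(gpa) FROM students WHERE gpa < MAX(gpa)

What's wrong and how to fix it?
Bug: MAX(gpa) on the right of the comparison is an aggregate-in-WHERE error

Fix: Compute the overall MAX in a subquery, then take MAX of rows below it

Corrected query:
SELECT MAX(gpa) FROM students WHERE gpa < (SELECT MAX(gpa) FROM students)

Result:
MAX(gpa)
--------
3.75    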